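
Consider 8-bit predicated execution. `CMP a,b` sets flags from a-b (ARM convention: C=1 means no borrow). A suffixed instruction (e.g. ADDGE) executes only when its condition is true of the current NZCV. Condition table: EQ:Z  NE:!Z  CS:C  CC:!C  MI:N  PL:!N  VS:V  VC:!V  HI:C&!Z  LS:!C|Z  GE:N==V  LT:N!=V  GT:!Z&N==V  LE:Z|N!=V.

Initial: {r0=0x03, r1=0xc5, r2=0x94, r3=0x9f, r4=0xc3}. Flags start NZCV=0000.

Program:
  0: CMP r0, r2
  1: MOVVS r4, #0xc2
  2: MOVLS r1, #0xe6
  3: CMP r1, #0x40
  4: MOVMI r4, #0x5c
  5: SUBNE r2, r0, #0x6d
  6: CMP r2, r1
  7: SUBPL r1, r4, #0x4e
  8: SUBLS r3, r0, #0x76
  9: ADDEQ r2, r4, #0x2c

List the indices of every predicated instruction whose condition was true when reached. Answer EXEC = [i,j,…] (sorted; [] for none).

0: ✓ CMP  NZCV=0000
1: · MOVVS
2: ✓ MOVLS  r1←0xe6
3: ✓ CMP  NZCV=1010
4: ✓ MOVMI  r4←0x5c
5: ✓ SUBNE  r2←0x96
6: ✓ CMP  NZCV=1000
7: · SUBPL
8: ✓ SUBLS  r3←0x8d
9: · ADDEQ

EXEC = [2,4,5,8]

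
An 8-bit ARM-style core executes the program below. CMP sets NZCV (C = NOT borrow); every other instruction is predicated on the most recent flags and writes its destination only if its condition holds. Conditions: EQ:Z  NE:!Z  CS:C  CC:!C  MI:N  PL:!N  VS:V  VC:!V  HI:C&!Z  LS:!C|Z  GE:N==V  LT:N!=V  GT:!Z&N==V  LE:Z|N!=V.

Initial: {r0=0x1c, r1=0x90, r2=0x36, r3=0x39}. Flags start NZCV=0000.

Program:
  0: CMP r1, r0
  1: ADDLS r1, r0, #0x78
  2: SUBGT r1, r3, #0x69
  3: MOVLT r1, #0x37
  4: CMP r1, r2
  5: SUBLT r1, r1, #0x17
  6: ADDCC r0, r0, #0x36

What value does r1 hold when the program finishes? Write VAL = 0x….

VAL = 0x37

0: ✓ CMP  NZCV=0011
1: · ADDLS
2: · SUBGT
3: ✓ MOVLT  r1←0x37
4: ✓ CMP  NZCV=0010
5: · SUBLT
6: · ADDCC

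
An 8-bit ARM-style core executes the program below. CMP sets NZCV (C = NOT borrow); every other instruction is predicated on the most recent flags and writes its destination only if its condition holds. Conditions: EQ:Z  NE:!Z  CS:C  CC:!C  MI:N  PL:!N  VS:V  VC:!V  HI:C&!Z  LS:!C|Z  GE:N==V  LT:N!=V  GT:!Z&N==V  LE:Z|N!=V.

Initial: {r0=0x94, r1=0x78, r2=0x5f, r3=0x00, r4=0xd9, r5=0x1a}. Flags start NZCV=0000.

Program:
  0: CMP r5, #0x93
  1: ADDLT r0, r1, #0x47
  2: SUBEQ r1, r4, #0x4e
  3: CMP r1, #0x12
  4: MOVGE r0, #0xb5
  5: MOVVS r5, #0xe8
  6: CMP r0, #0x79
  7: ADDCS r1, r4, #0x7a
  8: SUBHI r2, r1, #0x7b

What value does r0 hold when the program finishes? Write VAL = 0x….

VAL = 0xb5

[0] flags=1001 → (cmp)
[1] flags=1001 LT?F → skip
[2] flags=1001 EQ?F → skip
[3] flags=0010 → (cmp)
[4] flags=0010 GE?T → r0=0xb5
[5] flags=0010 VS?F → skip
[6] flags=0011 → (cmp)
[7] flags=0011 CS?T → r1=0x53
[8] flags=0011 HI?T → r2=0xd8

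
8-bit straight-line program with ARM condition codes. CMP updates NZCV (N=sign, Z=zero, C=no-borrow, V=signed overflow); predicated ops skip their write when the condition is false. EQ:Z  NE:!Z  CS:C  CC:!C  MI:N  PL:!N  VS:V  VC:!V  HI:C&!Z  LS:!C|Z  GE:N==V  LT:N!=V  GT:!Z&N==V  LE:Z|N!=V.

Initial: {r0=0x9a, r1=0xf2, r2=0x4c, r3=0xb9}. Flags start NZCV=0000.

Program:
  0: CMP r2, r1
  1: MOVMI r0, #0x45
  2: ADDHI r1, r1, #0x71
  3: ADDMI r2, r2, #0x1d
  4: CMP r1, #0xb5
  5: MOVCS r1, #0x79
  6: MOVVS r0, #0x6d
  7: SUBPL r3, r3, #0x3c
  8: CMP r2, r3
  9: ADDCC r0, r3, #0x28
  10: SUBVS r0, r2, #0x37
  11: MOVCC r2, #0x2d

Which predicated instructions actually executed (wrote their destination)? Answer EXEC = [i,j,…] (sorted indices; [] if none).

EXEC = [5,7,9,11]

[0] flags=0000 → (cmp)
[1] flags=0000 MI?F → skip
[2] flags=0000 HI?F → skip
[3] flags=0000 MI?F → skip
[4] flags=0010 → (cmp)
[5] flags=0010 CS?T → r1=0x79
[6] flags=0010 VS?F → skip
[7] flags=0010 PL?T → r3=0x7d
[8] flags=1000 → (cmp)
[9] flags=1000 CC?T → r0=0xa5
[10] flags=1000 VS?F → skip
[11] flags=1000 CC?T → r2=0x2d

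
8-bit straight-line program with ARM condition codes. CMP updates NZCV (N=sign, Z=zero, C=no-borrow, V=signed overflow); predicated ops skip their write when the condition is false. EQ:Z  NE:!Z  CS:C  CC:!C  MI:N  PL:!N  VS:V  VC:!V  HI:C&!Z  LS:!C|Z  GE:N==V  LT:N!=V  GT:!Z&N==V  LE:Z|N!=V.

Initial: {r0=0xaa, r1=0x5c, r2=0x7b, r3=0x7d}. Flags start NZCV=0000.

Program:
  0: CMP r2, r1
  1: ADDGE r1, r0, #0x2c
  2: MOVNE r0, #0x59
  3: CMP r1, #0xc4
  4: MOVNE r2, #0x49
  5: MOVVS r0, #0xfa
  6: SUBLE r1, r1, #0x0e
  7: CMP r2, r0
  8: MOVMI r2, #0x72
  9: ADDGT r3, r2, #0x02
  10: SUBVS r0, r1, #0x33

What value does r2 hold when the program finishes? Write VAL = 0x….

[0] flags=0010 → (cmp)
[1] flags=0010 GE?T → r1=0xd6
[2] flags=0010 NE?T → r0=0x59
[3] flags=0010 → (cmp)
[4] flags=0010 NE?T → r2=0x49
[5] flags=0010 VS?F → skip
[6] flags=0010 LE?F → skip
[7] flags=1000 → (cmp)
[8] flags=1000 MI?T → r2=0x72
[9] flags=1000 GT?F → skip
[10] flags=1000 VS?F → skip

VAL = 0x72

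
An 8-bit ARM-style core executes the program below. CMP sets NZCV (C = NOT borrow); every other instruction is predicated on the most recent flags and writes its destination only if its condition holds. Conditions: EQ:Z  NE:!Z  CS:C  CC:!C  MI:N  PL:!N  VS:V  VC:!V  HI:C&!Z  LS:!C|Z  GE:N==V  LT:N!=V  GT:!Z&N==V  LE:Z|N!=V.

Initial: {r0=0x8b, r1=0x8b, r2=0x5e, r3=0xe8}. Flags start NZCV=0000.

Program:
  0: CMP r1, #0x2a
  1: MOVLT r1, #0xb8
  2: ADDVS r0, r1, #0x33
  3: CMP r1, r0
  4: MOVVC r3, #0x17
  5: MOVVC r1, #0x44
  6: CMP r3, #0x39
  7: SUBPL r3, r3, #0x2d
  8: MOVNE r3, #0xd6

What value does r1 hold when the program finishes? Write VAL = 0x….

[0] flags=0011 → (cmp)
[1] flags=0011 LT?T → r1=0xb8
[2] flags=0011 VS?T → r0=0xeb
[3] flags=1000 → (cmp)
[4] flags=1000 VC?T → r3=0x17
[5] flags=1000 VC?T → r1=0x44
[6] flags=1000 → (cmp)
[7] flags=1000 PL?F → skip
[8] flags=1000 NE?T → r3=0xd6

VAL = 0x44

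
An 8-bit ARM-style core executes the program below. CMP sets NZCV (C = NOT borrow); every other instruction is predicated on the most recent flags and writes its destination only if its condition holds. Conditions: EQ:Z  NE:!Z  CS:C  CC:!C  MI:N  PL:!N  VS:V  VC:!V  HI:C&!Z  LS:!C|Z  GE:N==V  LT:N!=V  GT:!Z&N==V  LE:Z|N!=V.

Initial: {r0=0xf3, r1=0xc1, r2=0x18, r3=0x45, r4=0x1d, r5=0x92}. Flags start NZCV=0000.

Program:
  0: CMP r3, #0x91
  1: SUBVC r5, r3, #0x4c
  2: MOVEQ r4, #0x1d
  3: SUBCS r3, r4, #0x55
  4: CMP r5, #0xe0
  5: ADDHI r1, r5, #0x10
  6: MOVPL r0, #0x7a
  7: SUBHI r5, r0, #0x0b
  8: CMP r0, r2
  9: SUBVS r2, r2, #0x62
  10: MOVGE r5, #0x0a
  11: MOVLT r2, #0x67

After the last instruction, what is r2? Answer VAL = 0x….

0: ✓ CMP  NZCV=1001
1: · SUBVC
2: · MOVEQ
3: · SUBCS
4: ✓ CMP  NZCV=1000
5: · ADDHI
6: · MOVPL
7: · SUBHI
8: ✓ CMP  NZCV=1010
9: · SUBVS
10: · MOVGE
11: ✓ MOVLT  r2←0x67

VAL = 0x67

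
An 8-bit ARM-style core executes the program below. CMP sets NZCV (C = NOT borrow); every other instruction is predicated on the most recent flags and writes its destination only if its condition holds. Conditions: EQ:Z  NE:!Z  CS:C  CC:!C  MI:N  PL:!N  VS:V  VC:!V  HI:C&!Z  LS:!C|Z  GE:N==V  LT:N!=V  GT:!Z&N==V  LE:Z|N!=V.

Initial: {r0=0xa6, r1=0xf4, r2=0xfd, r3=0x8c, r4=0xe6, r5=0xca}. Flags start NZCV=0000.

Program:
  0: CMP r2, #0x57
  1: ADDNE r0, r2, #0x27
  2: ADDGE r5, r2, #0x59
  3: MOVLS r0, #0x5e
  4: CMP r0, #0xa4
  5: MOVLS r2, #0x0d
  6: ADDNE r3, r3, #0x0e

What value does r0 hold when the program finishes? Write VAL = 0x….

[0] flags=1010 → (cmp)
[1] flags=1010 NE?T → r0=0x24
[2] flags=1010 GE?F → skip
[3] flags=1010 LS?F → skip
[4] flags=1001 → (cmp)
[5] flags=1001 LS?T → r2=0x0d
[6] flags=1001 NE?T → r3=0x9a

VAL = 0x24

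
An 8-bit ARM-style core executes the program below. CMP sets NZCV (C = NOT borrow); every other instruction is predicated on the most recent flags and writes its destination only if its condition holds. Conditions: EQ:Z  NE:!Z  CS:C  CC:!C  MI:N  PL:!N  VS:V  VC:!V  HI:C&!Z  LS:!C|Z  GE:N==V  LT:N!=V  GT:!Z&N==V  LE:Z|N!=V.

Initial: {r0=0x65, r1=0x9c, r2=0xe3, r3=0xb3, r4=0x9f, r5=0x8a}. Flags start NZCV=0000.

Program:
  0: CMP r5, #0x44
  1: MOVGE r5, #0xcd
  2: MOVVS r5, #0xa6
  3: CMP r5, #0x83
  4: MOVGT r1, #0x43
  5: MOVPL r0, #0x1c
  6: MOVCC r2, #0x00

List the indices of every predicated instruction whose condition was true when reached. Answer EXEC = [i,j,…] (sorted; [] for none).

EXEC = [2,4,5]

0: ✓ CMP  NZCV=0011
1: · MOVGE
2: ✓ MOVVS  r5←0xa6
3: ✓ CMP  NZCV=0010
4: ✓ MOVGT  r1←0x43
5: ✓ MOVPL  r0←0x1c
6: · MOVCC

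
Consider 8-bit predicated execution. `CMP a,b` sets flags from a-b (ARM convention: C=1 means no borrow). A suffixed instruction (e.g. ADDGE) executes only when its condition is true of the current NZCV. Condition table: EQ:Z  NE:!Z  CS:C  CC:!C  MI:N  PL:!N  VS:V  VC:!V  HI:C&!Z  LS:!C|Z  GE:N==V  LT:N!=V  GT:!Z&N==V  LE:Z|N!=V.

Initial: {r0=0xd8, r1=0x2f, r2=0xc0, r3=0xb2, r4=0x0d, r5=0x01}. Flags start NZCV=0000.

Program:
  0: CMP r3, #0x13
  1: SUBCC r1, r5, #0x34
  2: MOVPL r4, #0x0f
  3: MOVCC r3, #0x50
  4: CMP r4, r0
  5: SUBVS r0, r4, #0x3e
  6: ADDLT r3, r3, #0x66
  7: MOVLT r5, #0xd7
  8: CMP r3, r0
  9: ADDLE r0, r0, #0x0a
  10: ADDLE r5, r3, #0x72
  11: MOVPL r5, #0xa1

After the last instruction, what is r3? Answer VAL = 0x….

[0] flags=1010 → (cmp)
[1] flags=1010 CC?F → skip
[2] flags=1010 PL?F → skip
[3] flags=1010 CC?F → skip
[4] flags=0000 → (cmp)
[5] flags=0000 VS?F → skip
[6] flags=0000 LT?F → skip
[7] flags=0000 LT?F → skip
[8] flags=1000 → (cmp)
[9] flags=1000 LE?T → r0=0xe2
[10] flags=1000 LE?T → r5=0x24
[11] flags=1000 PL?F → skip

VAL = 0xb2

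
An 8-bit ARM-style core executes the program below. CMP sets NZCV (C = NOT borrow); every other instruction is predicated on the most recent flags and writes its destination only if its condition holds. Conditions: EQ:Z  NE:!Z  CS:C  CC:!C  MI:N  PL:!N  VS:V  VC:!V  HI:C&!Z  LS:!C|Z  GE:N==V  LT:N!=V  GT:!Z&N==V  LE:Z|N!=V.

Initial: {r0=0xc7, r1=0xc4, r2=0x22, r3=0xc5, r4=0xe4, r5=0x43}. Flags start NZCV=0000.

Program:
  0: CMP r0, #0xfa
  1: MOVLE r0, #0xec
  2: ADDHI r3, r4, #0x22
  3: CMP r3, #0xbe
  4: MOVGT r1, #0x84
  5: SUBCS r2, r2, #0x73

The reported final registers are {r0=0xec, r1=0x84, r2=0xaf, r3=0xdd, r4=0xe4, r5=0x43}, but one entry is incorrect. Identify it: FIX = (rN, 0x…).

FIX = (r3, 0xc5)

0: ✓ CMP  NZCV=1000
1: ✓ MOVLE  r0←0xec
2: · ADDHI
3: ✓ CMP  NZCV=0010
4: ✓ MOVGT  r1←0x84
5: ✓ SUBCS  r2←0xaf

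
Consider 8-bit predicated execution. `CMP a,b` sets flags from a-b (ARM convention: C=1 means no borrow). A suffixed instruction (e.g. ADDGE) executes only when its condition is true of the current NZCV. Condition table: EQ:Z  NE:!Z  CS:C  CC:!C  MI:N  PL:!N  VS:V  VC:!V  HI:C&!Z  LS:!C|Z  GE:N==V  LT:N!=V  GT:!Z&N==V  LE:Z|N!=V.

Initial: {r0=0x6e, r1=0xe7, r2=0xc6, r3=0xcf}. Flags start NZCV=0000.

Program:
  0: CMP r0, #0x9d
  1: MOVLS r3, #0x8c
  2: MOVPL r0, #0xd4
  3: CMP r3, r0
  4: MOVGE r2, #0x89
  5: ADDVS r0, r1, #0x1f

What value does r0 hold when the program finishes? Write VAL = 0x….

[0] flags=1001 → (cmp)
[1] flags=1001 LS?T → r3=0x8c
[2] flags=1001 PL?F → skip
[3] flags=0011 → (cmp)
[4] flags=0011 GE?F → skip
[5] flags=0011 VS?T → r0=0x06

VAL = 0x06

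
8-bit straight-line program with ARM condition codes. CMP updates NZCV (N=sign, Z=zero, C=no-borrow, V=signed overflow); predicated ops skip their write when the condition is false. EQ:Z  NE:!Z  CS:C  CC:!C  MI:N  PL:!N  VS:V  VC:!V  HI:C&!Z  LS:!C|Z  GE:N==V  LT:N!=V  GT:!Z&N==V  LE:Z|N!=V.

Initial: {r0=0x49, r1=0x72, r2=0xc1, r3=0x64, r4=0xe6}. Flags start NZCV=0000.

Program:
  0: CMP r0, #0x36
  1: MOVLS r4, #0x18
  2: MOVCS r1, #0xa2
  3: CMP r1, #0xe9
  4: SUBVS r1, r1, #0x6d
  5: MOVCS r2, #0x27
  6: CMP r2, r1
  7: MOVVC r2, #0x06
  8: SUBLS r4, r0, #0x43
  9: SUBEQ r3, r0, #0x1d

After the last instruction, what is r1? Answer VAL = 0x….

VAL = 0xa2

[0] flags=0010 → (cmp)
[1] flags=0010 LS?F → skip
[2] flags=0010 CS?T → r1=0xa2
[3] flags=1000 → (cmp)
[4] flags=1000 VS?F → skip
[5] flags=1000 CS?F → skip
[6] flags=0010 → (cmp)
[7] flags=0010 VC?T → r2=0x06
[8] flags=0010 LS?F → skip
[9] flags=0010 EQ?F → skip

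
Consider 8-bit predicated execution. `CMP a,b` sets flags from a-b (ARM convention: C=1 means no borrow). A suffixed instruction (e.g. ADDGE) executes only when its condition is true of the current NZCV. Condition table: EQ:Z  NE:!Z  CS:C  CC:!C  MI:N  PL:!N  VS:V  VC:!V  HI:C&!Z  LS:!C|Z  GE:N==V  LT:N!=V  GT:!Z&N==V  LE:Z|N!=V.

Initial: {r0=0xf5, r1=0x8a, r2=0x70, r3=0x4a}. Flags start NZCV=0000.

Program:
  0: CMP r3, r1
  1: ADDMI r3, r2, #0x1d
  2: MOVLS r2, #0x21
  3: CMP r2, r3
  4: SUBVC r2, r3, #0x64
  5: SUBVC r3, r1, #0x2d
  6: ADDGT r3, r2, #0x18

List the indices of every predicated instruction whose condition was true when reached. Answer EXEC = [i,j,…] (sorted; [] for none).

[0] flags=1001 → (cmp)
[1] flags=1001 MI?T → r3=0x8d
[2] flags=1001 LS?T → r2=0x21
[3] flags=1001 → (cmp)
[4] flags=1001 VC?F → skip
[5] flags=1001 VC?F → skip
[6] flags=1001 GT?T → r3=0x39

EXEC = [1,2,6]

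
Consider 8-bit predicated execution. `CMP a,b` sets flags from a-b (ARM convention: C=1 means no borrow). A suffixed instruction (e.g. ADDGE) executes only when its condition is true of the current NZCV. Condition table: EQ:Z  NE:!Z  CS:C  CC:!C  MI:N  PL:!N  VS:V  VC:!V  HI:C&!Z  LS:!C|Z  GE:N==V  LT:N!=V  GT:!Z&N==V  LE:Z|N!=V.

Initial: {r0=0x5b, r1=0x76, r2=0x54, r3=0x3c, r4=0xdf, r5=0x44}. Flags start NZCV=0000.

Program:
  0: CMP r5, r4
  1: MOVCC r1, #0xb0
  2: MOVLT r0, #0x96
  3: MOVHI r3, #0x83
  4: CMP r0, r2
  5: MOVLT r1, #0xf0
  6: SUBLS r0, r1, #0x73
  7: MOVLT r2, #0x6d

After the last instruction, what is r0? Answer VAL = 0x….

VAL = 0x5b

0: ✓ CMP  NZCV=0000
1: ✓ MOVCC  r1←0xb0
2: · MOVLT
3: · MOVHI
4: ✓ CMP  NZCV=0010
5: · MOVLT
6: · SUBLS
7: · MOVLT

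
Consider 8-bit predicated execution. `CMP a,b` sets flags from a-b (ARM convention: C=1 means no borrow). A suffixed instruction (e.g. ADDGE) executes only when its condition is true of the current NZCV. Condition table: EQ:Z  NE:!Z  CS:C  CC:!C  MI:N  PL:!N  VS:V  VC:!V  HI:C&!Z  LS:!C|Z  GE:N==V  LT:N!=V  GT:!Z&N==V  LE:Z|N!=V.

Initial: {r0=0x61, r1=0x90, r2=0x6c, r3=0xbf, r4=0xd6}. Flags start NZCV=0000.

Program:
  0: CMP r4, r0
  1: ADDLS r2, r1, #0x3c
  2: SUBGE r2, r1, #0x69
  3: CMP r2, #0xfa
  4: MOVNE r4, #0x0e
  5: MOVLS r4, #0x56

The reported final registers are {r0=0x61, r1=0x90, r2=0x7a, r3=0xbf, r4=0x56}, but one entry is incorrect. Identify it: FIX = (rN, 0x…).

[0] flags=0011 → (cmp)
[1] flags=0011 LS?F → skip
[2] flags=0011 GE?F → skip
[3] flags=0000 → (cmp)
[4] flags=0000 NE?T → r4=0x0e
[5] flags=0000 LS?T → r4=0x56

FIX = (r2, 0x6c)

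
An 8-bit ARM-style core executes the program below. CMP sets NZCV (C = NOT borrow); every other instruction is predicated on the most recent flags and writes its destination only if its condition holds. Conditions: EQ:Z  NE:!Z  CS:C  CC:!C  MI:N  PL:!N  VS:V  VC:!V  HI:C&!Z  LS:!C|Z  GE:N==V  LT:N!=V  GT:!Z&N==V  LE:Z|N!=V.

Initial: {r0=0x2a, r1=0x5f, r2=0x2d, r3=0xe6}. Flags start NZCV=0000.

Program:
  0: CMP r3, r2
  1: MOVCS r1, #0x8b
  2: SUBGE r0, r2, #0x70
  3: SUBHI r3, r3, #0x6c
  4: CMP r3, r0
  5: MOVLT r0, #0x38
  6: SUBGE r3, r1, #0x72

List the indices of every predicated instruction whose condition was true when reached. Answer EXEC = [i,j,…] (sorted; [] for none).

0: ✓ CMP  NZCV=1010
1: ✓ MOVCS  r1←0x8b
2: · SUBGE
3: ✓ SUBHI  r3←0x7a
4: ✓ CMP  NZCV=0010
5: · MOVLT
6: ✓ SUBGE  r3←0x19

EXEC = [1,3,6]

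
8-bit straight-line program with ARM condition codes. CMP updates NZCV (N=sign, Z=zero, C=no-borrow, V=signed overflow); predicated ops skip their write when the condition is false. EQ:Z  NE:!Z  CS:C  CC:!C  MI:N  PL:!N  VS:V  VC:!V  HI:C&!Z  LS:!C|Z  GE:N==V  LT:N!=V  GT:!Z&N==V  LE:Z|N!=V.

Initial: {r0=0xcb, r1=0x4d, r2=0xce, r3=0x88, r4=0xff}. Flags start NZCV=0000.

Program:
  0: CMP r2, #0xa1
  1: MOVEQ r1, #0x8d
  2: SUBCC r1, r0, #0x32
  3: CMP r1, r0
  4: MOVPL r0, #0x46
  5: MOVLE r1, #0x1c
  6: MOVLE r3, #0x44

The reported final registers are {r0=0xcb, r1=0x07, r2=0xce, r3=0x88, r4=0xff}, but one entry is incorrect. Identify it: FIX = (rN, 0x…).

FIX = (r1, 0x4d)

0: ✓ CMP  NZCV=0010
1: · MOVEQ
2: · SUBCC
3: ✓ CMP  NZCV=1001
4: · MOVPL
5: · MOVLE
6: · MOVLE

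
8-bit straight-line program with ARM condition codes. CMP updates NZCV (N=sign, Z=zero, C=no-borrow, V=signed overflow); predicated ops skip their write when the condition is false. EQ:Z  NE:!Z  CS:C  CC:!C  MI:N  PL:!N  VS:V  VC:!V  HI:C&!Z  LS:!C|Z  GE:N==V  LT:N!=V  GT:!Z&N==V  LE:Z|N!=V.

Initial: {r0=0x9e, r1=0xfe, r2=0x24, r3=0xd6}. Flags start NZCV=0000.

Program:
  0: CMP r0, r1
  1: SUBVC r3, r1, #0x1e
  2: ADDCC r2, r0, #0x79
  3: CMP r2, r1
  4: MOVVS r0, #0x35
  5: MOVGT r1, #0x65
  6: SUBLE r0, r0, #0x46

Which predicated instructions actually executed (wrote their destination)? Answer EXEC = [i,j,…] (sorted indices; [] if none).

0: ✓ CMP  NZCV=1000
1: ✓ SUBVC  r3←0xe0
2: ✓ ADDCC  r2←0x17
3: ✓ CMP  NZCV=0000
4: · MOVVS
5: ✓ MOVGT  r1←0x65
6: · SUBLE

EXEC = [1,2,5]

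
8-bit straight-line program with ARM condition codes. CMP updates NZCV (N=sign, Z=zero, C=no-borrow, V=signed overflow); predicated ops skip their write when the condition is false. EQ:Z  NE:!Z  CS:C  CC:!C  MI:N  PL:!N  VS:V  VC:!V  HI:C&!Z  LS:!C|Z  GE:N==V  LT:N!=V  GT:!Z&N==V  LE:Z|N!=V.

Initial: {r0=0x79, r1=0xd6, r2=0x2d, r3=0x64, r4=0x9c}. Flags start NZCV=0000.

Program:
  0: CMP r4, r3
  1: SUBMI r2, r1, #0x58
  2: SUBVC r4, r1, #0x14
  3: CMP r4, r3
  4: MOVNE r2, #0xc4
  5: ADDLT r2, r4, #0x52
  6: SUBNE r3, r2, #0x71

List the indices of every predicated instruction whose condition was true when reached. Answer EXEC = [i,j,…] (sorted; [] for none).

[0] flags=0011 → (cmp)
[1] flags=0011 MI?F → skip
[2] flags=0011 VC?F → skip
[3] flags=0011 → (cmp)
[4] flags=0011 NE?T → r2=0xc4
[5] flags=0011 LT?T → r2=0xee
[6] flags=0011 NE?T → r3=0x7d

EXEC = [4,5,6]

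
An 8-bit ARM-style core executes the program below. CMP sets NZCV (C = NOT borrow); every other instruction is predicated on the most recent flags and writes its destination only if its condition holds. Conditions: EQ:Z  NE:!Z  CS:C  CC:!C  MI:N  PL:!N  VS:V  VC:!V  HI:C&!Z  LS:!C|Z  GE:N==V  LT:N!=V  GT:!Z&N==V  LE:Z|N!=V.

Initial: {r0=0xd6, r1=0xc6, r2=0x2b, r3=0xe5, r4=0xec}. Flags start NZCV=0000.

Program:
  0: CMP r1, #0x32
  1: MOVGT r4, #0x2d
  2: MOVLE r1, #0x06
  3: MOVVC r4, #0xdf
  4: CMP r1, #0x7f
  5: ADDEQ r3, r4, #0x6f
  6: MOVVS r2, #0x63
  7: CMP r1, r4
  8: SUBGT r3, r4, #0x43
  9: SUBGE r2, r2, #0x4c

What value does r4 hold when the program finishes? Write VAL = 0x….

VAL = 0xdf

[0] flags=1010 → (cmp)
[1] flags=1010 GT?F → skip
[2] flags=1010 LE?T → r1=0x06
[3] flags=1010 VC?T → r4=0xdf
[4] flags=1000 → (cmp)
[5] flags=1000 EQ?F → skip
[6] flags=1000 VS?F → skip
[7] flags=0000 → (cmp)
[8] flags=0000 GT?T → r3=0x9c
[9] flags=0000 GE?T → r2=0xdf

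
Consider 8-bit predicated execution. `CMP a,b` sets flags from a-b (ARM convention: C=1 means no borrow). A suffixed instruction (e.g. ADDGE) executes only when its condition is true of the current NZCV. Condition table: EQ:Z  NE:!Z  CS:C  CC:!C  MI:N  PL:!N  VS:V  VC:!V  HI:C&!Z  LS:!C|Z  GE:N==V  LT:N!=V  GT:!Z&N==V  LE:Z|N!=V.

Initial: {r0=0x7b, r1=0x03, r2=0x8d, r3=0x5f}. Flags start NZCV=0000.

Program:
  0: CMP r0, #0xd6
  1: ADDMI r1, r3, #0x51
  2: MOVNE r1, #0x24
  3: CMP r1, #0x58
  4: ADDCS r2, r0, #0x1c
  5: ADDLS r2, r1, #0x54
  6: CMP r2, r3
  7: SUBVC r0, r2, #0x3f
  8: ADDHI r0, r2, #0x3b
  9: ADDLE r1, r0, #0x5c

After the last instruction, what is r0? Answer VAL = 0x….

0: ✓ CMP  NZCV=1001
1: ✓ ADDMI  r1←0xb0
2: ✓ MOVNE  r1←0x24
3: ✓ CMP  NZCV=1000
4: · ADDCS
5: ✓ ADDLS  r2←0x78
6: ✓ CMP  NZCV=0010
7: ✓ SUBVC  r0←0x39
8: ✓ ADDHI  r0←0xb3
9: · ADDLE

VAL = 0xb3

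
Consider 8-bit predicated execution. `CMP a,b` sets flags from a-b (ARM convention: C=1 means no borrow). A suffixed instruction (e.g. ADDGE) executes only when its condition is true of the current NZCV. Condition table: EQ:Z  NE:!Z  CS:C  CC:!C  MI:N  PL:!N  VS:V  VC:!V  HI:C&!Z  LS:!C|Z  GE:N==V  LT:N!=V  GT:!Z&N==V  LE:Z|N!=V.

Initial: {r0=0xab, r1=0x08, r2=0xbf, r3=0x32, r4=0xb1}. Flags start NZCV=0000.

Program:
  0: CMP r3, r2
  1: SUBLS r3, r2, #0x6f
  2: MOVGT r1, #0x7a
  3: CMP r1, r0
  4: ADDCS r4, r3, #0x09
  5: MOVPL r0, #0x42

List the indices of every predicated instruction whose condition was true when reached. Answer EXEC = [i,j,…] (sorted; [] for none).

0: ✓ CMP  NZCV=0000
1: ✓ SUBLS  r3←0x50
2: ✓ MOVGT  r1←0x7a
3: ✓ CMP  NZCV=1001
4: · ADDCS
5: · MOVPL

EXEC = [1,2]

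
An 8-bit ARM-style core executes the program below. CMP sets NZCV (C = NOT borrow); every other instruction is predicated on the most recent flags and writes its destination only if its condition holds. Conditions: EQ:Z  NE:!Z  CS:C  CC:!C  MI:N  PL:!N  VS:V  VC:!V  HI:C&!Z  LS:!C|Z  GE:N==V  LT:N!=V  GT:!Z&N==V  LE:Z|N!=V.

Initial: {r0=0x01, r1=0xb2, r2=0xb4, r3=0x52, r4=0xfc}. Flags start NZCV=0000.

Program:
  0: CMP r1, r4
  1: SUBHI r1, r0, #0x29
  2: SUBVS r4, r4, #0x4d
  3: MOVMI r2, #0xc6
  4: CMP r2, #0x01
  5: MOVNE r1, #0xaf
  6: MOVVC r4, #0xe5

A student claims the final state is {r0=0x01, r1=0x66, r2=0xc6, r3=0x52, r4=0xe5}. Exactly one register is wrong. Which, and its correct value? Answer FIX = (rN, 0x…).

0: ✓ CMP  NZCV=1000
1: · SUBHI
2: · SUBVS
3: ✓ MOVMI  r2←0xc6
4: ✓ CMP  NZCV=1010
5: ✓ MOVNE  r1←0xaf
6: ✓ MOVVC  r4←0xe5

FIX = (r1, 0xaf)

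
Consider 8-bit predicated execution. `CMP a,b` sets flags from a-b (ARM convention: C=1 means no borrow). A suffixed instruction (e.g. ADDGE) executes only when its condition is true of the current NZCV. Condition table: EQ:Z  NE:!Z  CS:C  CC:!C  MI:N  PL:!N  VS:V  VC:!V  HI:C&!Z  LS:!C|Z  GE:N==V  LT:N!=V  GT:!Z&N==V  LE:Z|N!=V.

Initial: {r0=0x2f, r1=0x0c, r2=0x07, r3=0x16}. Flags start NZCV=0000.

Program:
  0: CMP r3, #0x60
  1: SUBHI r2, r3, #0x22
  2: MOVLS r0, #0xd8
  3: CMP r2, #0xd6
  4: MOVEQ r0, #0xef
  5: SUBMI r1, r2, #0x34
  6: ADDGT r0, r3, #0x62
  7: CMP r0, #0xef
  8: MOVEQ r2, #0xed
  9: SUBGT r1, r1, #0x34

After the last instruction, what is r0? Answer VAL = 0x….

0: ✓ CMP  NZCV=1000
1: · SUBHI
2: ✓ MOVLS  r0←0xd8
3: ✓ CMP  NZCV=0000
4: · MOVEQ
5: · SUBMI
6: ✓ ADDGT  r0←0x78
7: ✓ CMP  NZCV=1001
8: · MOVEQ
9: ✓ SUBGT  r1←0xd8

VAL = 0x78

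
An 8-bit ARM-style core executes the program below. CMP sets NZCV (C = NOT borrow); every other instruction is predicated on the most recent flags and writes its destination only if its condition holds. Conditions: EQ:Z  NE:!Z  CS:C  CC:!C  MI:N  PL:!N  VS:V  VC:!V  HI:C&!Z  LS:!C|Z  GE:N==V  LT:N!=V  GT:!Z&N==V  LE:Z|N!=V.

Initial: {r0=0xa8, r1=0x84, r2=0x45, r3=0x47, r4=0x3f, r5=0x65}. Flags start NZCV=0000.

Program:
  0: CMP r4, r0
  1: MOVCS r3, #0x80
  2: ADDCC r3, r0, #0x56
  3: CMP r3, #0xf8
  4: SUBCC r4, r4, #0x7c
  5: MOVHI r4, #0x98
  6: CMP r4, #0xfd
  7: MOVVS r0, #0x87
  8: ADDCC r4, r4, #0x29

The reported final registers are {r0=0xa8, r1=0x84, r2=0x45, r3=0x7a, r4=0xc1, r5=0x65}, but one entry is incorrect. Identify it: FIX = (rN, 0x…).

FIX = (r3, 0xfe)

[0] flags=1001 → (cmp)
[1] flags=1001 CS?F → skip
[2] flags=1001 CC?T → r3=0xfe
[3] flags=0010 → (cmp)
[4] flags=0010 CC?F → skip
[5] flags=0010 HI?T → r4=0x98
[6] flags=1000 → (cmp)
[7] flags=1000 VS?F → skip
[8] flags=1000 CC?T → r4=0xc1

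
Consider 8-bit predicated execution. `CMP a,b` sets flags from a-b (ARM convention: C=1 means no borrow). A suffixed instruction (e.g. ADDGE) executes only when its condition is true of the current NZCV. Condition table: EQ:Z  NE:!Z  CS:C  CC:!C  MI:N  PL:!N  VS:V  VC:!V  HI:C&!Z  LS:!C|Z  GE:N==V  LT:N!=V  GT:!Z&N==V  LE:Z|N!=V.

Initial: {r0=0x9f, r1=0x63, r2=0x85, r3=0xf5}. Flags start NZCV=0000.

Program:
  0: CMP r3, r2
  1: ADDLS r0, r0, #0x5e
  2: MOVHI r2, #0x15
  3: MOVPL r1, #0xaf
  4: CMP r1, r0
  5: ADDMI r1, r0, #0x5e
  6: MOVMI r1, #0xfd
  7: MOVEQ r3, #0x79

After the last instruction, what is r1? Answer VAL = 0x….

VAL = 0xaf

[0] flags=0010 → (cmp)
[1] flags=0010 LS?F → skip
[2] flags=0010 HI?T → r2=0x15
[3] flags=0010 PL?T → r1=0xaf
[4] flags=0010 → (cmp)
[5] flags=0010 MI?F → skip
[6] flags=0010 MI?F → skip
[7] flags=0010 EQ?F → skip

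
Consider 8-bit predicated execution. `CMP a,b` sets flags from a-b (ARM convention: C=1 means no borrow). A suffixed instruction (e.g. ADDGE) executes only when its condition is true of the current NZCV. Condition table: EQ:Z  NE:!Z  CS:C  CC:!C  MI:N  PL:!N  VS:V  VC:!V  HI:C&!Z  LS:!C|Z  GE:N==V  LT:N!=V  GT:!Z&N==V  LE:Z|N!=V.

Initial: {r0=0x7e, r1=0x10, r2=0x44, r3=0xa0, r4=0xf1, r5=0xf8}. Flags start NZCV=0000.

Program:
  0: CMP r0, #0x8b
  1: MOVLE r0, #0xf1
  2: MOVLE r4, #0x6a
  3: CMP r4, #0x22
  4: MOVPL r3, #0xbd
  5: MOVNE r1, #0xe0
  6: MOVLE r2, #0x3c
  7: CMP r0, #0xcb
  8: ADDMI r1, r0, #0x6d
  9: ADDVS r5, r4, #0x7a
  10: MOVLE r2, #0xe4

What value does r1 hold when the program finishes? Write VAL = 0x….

VAL = 0xeb

[0] flags=1001 → (cmp)
[1] flags=1001 LE?F → skip
[2] flags=1001 LE?F → skip
[3] flags=1010 → (cmp)
[4] flags=1010 PL?F → skip
[5] flags=1010 NE?T → r1=0xe0
[6] flags=1010 LE?T → r2=0x3c
[7] flags=1001 → (cmp)
[8] flags=1001 MI?T → r1=0xeb
[9] flags=1001 VS?T → r5=0x6b
[10] flags=1001 LE?F → skip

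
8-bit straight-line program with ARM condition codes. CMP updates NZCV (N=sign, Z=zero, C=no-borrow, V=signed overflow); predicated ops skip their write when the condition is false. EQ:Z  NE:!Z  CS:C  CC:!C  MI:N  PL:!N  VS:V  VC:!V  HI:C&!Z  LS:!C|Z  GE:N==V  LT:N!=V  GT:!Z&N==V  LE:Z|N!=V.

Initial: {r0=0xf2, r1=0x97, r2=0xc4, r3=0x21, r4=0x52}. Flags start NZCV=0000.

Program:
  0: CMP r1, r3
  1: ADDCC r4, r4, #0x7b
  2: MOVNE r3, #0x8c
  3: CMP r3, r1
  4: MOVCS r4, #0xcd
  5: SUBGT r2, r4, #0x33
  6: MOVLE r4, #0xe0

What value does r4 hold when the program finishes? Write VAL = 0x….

0: ✓ CMP  NZCV=0011
1: · ADDCC
2: ✓ MOVNE  r3←0x8c
3: ✓ CMP  NZCV=1000
4: · MOVCS
5: · SUBGT
6: ✓ MOVLE  r4←0xe0

VAL = 0xe0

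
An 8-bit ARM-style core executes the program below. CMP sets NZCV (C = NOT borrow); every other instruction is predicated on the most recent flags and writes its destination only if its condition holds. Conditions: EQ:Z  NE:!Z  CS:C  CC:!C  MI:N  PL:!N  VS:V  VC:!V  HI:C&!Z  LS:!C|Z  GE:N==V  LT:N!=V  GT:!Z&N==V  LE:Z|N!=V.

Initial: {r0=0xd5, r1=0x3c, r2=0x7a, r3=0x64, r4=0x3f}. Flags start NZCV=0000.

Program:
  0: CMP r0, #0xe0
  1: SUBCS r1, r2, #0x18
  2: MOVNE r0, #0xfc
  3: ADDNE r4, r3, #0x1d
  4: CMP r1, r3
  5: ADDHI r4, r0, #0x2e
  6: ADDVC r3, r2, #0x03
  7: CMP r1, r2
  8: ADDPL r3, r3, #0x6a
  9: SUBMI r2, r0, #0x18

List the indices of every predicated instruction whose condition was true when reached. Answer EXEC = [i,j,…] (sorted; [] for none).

0: ✓ CMP  NZCV=1000
1: · SUBCS
2: ✓ MOVNE  r0←0xfc
3: ✓ ADDNE  r4←0x81
4: ✓ CMP  NZCV=1000
5: · ADDHI
6: ✓ ADDVC  r3←0x7d
7: ✓ CMP  NZCV=1000
8: · ADDPL
9: ✓ SUBMI  r2←0xe4

EXEC = [2,3,6,9]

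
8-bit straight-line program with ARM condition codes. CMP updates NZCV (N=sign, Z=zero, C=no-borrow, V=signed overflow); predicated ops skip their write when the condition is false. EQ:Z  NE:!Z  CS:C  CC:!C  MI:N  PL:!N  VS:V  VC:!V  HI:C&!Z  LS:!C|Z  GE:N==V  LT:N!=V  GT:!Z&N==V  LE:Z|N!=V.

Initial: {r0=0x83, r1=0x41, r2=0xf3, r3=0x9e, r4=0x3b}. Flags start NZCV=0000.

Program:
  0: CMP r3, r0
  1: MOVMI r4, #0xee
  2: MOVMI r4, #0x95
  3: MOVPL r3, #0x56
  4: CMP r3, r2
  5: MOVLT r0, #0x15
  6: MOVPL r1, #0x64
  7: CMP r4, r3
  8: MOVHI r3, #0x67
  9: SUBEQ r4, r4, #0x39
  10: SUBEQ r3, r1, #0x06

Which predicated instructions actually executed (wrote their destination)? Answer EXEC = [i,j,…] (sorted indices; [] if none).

[0] flags=0010 → (cmp)
[1] flags=0010 MI?F → skip
[2] flags=0010 MI?F → skip
[3] flags=0010 PL?T → r3=0x56
[4] flags=0000 → (cmp)
[5] flags=0000 LT?F → skip
[6] flags=0000 PL?T → r1=0x64
[7] flags=1000 → (cmp)
[8] flags=1000 HI?F → skip
[9] flags=1000 EQ?F → skip
[10] flags=1000 EQ?F → skip

EXEC = [3,6]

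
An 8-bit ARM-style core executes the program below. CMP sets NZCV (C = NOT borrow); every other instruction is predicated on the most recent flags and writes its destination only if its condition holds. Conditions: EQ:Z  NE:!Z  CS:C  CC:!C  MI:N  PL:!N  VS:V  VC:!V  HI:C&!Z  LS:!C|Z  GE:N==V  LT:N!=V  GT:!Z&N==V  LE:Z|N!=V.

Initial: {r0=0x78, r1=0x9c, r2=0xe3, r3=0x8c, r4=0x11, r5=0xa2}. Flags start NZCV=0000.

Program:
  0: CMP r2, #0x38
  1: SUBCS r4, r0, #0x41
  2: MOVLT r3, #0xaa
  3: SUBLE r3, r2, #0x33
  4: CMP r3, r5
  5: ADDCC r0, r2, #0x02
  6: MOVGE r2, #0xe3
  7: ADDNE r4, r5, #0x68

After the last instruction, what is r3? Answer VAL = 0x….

[0] flags=1010 → (cmp)
[1] flags=1010 CS?T → r4=0x37
[2] flags=1010 LT?T → r3=0xaa
[3] flags=1010 LE?T → r3=0xb0
[4] flags=0010 → (cmp)
[5] flags=0010 CC?F → skip
[6] flags=0010 GE?T → r2=0xe3
[7] flags=0010 NE?T → r4=0x0a

VAL = 0xb0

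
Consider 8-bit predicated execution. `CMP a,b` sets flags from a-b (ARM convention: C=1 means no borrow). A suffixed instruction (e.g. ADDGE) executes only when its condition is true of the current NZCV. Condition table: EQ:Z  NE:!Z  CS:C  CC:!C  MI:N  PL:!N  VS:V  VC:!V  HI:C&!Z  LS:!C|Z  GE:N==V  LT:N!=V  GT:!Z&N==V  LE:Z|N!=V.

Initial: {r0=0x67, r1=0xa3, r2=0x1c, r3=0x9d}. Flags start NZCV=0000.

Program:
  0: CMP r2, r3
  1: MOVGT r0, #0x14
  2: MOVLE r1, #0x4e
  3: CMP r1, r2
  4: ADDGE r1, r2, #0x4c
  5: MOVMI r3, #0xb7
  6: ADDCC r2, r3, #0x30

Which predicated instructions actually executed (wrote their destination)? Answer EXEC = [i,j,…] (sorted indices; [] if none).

EXEC = [1,5]

0: ✓ CMP  NZCV=0000
1: ✓ MOVGT  r0←0x14
2: · MOVLE
3: ✓ CMP  NZCV=1010
4: · ADDGE
5: ✓ MOVMI  r3←0xb7
6: · ADDCC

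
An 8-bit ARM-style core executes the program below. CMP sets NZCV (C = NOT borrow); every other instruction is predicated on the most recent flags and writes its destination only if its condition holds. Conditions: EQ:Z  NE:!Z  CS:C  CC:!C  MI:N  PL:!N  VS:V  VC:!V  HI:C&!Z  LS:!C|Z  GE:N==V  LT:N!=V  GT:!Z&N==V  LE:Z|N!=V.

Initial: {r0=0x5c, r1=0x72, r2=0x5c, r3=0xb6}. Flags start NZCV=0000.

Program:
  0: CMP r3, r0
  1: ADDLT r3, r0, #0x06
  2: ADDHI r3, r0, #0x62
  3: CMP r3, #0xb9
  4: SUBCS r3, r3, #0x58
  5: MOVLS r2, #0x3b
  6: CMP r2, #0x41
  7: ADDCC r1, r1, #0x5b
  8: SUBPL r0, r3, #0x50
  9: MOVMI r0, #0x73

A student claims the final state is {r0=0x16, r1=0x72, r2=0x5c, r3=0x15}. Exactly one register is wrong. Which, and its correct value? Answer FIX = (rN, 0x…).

FIX = (r3, 0x66)

[0] flags=0011 → (cmp)
[1] flags=0011 LT?T → r3=0x62
[2] flags=0011 HI?T → r3=0xbe
[3] flags=0010 → (cmp)
[4] flags=0010 CS?T → r3=0x66
[5] flags=0010 LS?F → skip
[6] flags=0010 → (cmp)
[7] flags=0010 CC?F → skip
[8] flags=0010 PL?T → r0=0x16
[9] flags=0010 MI?F → skip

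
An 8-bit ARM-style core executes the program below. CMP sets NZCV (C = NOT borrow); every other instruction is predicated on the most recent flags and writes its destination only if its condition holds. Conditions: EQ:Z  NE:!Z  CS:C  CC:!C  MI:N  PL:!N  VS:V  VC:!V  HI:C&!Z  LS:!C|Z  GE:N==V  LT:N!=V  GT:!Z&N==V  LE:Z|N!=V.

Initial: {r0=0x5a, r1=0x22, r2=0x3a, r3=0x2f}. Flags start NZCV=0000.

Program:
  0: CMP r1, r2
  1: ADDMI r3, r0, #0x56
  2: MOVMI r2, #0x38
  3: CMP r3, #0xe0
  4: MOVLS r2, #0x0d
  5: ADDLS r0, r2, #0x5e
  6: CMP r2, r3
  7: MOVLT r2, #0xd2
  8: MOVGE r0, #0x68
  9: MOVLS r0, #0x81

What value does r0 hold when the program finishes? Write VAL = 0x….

VAL = 0x81

[0] flags=1000 → (cmp)
[1] flags=1000 MI?T → r3=0xb0
[2] flags=1000 MI?T → r2=0x38
[3] flags=1000 → (cmp)
[4] flags=1000 LS?T → r2=0x0d
[5] flags=1000 LS?T → r0=0x6b
[6] flags=0000 → (cmp)
[7] flags=0000 LT?F → skip
[8] flags=0000 GE?T → r0=0x68
[9] flags=0000 LS?T → r0=0x81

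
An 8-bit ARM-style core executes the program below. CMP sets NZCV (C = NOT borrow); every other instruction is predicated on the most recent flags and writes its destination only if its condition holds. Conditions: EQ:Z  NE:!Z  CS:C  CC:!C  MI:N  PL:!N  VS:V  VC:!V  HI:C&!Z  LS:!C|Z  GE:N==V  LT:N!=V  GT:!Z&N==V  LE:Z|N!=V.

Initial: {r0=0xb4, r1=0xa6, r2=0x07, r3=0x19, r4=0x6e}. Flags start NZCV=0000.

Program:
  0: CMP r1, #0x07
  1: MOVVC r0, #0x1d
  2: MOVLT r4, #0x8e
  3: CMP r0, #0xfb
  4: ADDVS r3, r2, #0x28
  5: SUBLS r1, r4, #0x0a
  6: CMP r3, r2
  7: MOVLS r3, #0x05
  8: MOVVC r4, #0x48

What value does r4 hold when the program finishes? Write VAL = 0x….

0: ✓ CMP  NZCV=1010
1: ✓ MOVVC  r0←0x1d
2: ✓ MOVLT  r4←0x8e
3: ✓ CMP  NZCV=0000
4: · ADDVS
5: ✓ SUBLS  r1←0x84
6: ✓ CMP  NZCV=0010
7: · MOVLS
8: ✓ MOVVC  r4←0x48

VAL = 0x48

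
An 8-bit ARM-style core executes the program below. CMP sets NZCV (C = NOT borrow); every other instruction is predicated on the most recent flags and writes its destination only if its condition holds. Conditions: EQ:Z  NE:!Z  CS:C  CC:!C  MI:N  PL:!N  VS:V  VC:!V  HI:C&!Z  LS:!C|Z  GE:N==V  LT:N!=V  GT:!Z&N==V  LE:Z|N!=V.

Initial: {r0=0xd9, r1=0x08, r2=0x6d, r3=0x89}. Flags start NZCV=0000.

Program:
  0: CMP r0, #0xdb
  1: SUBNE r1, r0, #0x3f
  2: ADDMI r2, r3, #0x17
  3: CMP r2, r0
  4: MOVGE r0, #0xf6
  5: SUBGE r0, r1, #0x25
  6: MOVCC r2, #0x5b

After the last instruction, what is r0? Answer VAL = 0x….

[0] flags=1000 → (cmp)
[1] flags=1000 NE?T → r1=0x9a
[2] flags=1000 MI?T → r2=0xa0
[3] flags=1000 → (cmp)
[4] flags=1000 GE?F → skip
[5] flags=1000 GE?F → skip
[6] flags=1000 CC?T → r2=0x5b

VAL = 0xd9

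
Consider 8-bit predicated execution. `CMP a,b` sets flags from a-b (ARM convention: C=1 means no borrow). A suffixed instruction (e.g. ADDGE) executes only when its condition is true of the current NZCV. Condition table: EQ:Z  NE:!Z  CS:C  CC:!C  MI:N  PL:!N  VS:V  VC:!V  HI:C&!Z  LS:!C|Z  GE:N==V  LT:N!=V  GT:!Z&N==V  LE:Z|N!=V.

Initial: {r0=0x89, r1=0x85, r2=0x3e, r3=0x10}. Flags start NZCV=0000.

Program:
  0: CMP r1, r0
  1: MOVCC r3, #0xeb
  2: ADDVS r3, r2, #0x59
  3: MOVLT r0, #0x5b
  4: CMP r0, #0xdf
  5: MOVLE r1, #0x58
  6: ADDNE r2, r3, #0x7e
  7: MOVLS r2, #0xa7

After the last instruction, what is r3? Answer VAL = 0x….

[0] flags=1000 → (cmp)
[1] flags=1000 CC?T → r3=0xeb
[2] flags=1000 VS?F → skip
[3] flags=1000 LT?T → r0=0x5b
[4] flags=0000 → (cmp)
[5] flags=0000 LE?F → skip
[6] flags=0000 NE?T → r2=0x69
[7] flags=0000 LS?T → r2=0xa7

VAL = 0xeb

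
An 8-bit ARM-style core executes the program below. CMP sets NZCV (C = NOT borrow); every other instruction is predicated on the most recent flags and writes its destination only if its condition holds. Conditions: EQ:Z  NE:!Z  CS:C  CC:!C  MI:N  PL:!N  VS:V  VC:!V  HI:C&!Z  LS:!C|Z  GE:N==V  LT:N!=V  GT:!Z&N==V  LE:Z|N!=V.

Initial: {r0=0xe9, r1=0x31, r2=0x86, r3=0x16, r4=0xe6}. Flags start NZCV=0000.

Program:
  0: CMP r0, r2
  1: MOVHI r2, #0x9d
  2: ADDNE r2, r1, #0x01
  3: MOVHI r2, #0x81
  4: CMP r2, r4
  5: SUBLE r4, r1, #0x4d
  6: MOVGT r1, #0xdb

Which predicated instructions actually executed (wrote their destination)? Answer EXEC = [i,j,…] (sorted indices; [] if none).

EXEC = [1,2,3,5]

[0] flags=0010 → (cmp)
[1] flags=0010 HI?T → r2=0x9d
[2] flags=0010 NE?T → r2=0x32
[3] flags=0010 HI?T → r2=0x81
[4] flags=1000 → (cmp)
[5] flags=1000 LE?T → r4=0xe4
[6] flags=1000 GT?F → skip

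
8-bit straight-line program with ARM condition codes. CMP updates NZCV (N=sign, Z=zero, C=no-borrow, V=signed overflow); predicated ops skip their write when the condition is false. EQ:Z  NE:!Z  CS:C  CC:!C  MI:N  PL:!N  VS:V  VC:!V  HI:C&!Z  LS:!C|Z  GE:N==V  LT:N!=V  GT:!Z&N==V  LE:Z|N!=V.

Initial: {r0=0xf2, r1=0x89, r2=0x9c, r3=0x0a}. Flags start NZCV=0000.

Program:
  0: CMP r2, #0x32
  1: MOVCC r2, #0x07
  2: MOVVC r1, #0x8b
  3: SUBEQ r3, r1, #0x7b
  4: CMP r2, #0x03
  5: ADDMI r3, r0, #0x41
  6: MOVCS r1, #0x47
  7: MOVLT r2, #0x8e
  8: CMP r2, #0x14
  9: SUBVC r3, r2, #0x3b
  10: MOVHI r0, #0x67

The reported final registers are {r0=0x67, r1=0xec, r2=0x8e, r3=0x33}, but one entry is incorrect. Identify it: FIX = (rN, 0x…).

FIX = (r1, 0x47)

[0] flags=0011 → (cmp)
[1] flags=0011 CC?F → skip
[2] flags=0011 VC?F → skip
[3] flags=0011 EQ?F → skip
[4] flags=1010 → (cmp)
[5] flags=1010 MI?T → r3=0x33
[6] flags=1010 CS?T → r1=0x47
[7] flags=1010 LT?T → r2=0x8e
[8] flags=0011 → (cmp)
[9] flags=0011 VC?F → skip
[10] flags=0011 HI?T → r0=0x67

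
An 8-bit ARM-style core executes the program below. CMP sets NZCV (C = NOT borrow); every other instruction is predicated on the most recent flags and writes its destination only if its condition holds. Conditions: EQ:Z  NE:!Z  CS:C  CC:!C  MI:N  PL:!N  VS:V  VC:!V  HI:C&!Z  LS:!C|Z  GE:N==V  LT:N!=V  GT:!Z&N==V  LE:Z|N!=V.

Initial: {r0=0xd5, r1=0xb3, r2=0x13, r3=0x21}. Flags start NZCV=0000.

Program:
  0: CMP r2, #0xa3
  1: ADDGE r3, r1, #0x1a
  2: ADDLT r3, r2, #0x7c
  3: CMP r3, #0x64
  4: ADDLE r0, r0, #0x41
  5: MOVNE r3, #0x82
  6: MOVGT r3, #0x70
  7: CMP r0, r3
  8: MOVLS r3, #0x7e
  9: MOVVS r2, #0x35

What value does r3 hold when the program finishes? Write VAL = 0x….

VAL = 0x7e

[0] flags=0000 → (cmp)
[1] flags=0000 GE?T → r3=0xcd
[2] flags=0000 LT?F → skip
[3] flags=0011 → (cmp)
[4] flags=0011 LE?T → r0=0x16
[5] flags=0011 NE?T → r3=0x82
[6] flags=0011 GT?F → skip
[7] flags=1001 → (cmp)
[8] flags=1001 LS?T → r3=0x7e
[9] flags=1001 VS?T → r2=0x35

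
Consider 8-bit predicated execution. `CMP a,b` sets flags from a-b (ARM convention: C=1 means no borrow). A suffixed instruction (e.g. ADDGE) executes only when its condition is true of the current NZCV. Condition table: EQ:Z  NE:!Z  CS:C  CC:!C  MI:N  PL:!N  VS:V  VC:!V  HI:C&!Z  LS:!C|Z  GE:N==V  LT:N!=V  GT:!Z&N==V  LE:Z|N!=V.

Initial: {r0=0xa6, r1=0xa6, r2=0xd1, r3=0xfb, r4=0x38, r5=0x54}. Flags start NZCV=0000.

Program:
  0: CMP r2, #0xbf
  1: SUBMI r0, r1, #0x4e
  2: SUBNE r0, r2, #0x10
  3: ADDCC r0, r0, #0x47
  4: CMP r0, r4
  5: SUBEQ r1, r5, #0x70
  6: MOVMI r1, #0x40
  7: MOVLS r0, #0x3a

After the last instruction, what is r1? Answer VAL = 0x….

VAL = 0x40

0: ✓ CMP  NZCV=0010
1: · SUBMI
2: ✓ SUBNE  r0←0xc1
3: · ADDCC
4: ✓ CMP  NZCV=1010
5: · SUBEQ
6: ✓ MOVMI  r1←0x40
7: · MOVLS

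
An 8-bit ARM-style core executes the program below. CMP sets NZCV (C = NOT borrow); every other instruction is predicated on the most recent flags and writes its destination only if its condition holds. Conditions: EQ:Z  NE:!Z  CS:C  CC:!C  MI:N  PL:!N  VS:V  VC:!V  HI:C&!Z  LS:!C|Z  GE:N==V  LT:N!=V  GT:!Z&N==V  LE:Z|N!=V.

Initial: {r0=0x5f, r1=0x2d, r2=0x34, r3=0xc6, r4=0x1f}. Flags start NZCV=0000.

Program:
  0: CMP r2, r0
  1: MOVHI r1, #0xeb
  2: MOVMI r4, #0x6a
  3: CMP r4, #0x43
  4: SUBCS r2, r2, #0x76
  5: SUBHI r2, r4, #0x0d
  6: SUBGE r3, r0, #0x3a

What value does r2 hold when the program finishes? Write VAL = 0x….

VAL = 0x5d

[0] flags=1000 → (cmp)
[1] flags=1000 HI?F → skip
[2] flags=1000 MI?T → r4=0x6a
[3] flags=0010 → (cmp)
[4] flags=0010 CS?T → r2=0xbe
[5] flags=0010 HI?T → r2=0x5d
[6] flags=0010 GE?T → r3=0x25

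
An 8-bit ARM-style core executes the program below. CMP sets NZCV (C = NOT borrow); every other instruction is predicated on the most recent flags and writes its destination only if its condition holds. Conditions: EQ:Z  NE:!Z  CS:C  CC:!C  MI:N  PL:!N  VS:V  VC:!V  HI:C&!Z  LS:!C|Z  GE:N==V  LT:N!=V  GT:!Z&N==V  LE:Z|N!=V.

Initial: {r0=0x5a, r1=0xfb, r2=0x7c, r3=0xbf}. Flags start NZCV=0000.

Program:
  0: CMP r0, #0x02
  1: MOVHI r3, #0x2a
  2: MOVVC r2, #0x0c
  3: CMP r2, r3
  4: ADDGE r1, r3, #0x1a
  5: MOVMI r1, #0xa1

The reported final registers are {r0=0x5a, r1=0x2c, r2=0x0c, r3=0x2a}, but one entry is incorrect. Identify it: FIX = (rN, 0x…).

FIX = (r1, 0xa1)

0: ✓ CMP  NZCV=0010
1: ✓ MOVHI  r3←0x2a
2: ✓ MOVVC  r2←0x0c
3: ✓ CMP  NZCV=1000
4: · ADDGE
5: ✓ MOVMI  r1←0xa1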